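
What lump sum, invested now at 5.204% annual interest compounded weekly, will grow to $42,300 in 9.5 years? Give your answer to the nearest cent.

Periodic rate = 5.204%/52 = 0.00100077; 494 periods.
P = 42,300/(1 + 0.05204/52)^494 ≈ 42,300/1.6390761907 ≈ 25,807.2201.

$25,807.22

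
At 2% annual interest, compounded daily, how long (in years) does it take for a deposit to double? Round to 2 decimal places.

(1 + 0.0000547945)^(365t) = 2.
365t = ln 2 / ln(1 + 0.0000547945) ≈ 0.69315/5.4793e-05 ≈ 12650.2826.
t ≈ 34.6583.

34.66 years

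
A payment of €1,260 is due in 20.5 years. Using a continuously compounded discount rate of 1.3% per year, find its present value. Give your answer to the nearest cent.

€965.23

P = A·e^(−rt) = 1,260·e^(−0.2665).
e^(−0.2665) ≈ 0.7660560037, so P ≈ 965.2306.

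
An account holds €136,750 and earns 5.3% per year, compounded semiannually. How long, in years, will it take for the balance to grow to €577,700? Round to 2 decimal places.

We need (1 + 0.0265)^(2t) = 4.2245, so 2t = ln 4.2245 / ln 1.0265 ≈ 55.0909.
t ≈ 55.0909/2 = 27.5455 years.

27.55 years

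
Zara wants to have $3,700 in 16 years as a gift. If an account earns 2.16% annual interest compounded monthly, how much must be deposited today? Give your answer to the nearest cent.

Periodic rate = 2.16%/12 = 0.0018; 192 periods.
P = 3,700/(1 + 0.0018)^192 ≈ 3,700/1.412398514 ≈ 2,619.6572.

$2,619.66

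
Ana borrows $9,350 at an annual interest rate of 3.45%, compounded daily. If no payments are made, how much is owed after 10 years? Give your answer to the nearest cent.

$13,201.89

Growth factor = (1 + 0.0345/365)^3650 ≈ 1.4119668991.
A ≈ 9,350 × 1.4119668991 ≈ 13,201.8905.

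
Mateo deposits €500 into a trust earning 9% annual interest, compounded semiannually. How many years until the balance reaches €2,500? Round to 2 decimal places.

(1 + 0.045)^(2t) = 2,500/500 = 5.
2t·ln(1 + 0.045) = ln(5); 2t = 1.6094/0.0440169 ≈ 36.5641.
t ≈ 18.2821 years.

18.28 years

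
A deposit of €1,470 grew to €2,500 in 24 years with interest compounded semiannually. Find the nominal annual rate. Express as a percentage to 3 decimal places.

2.225%

The 48-period growth factor is 2,500/1,470 = 1.70068.
r/2 = 1.70068^(1/48) − 1 ≈ 0.0111245, so r ≈ 2·0.0111245 = 2.22490%.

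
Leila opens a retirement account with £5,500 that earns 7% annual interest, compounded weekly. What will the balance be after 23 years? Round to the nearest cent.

£27,485.69

Periodic rate = 7%/52 = 0.00134615; periods = 52·23 = 1196.
A = 5,500·(1 + 0.07/52)^1196 ≈ 5,500·4.9973977037 ≈ 27,485.6874.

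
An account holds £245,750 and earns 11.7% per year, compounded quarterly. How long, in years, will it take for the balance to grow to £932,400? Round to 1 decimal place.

(1 + 0.02925)^(4t) = 932,400/245,750 = 3.7941.
4t·ln(1 + 0.02925) = ln(3.7941); 4t = 1.3334/0.0288304 ≈ 46.2515.
t ≈ 11.5629 years.

11.6 years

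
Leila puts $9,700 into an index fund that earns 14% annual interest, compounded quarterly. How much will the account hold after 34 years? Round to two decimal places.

$1,043,900.98

Growth factor = (1 + 0.035)^136 ≈ 107.6186579327.
A ≈ 9,700 × 107.6186579327 ≈ 1,043,900.9819.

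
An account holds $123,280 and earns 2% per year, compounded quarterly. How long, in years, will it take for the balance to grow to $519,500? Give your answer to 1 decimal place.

(1 + 0.005)^(4t) = 519,500/123,280 = 4.214.
4t·ln(1 + 0.005) = ln(4.214); 4t = 1.4384/0.00498754 ≈ 288.4003.
t ≈ 72.1001 years.

72.1 years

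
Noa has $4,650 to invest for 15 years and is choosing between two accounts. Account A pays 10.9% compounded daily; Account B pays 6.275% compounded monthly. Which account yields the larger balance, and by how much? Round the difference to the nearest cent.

Account A, by $11,956.55

A: (1 + 0.109/365)^5475 ≈ 5.1282061438, so 4,650 × 5.1282061438 ≈ 23,846.1586.
B: (1 + 0.06275/12)^180 ≈ 2.5569050677, so 4,650 × 2.5569050677 ≈ 11,889.6086.
Difference ≈ 11,956.5500 in favor of A.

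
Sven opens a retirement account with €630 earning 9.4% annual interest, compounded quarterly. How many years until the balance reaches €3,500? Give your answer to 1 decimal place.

We need (1 + 0.0235)^(4t) = 5.5556, so 4t = ln 5.5556 / ln 1.0235 ≈ 73.8242.
t ≈ 73.8242/4 = 18.4561 years.

18.5 years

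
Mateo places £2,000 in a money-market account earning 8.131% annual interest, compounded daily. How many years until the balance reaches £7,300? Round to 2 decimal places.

(1 + 0.000222767)^(365t) = 7,300/2,000 = 3.65.
365t·ln(1 + 0.000222767) = ln(3.65); 365t = 1.2947/0.000222742 ≈ 5812.6682.
t ≈ 15.9251 years.

15.93 years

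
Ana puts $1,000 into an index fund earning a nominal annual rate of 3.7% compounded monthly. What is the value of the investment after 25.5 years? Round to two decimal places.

Growth factor = (1 + 0.037/12)^306 ≈ 2.565230711.
A ≈ 1,000 × 2.565230711 ≈ 2,565.2307.

$2,565.23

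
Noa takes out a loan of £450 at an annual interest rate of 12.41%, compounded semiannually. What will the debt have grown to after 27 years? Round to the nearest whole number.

£11,616

Periodic rate = 12.41%/2 = 0.06205; periods = 2·27 = 54.
A = 450·(1 + 0.06205)^54 ≈ 450·25.812378025 ≈ 11,615.5701.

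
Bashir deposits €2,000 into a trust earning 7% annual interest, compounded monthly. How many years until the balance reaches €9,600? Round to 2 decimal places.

We need (1 + 0.00583333)^(12t) = 4.8, so 12t = ln 4.8 / ln 1.005833 ≈ 269.6891.
t ≈ 269.6891/12 = 22.4741 years.

22.47 years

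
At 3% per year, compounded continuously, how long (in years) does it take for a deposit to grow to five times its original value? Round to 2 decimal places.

53.65 years

e^(0.03t) = 5, so 0.03t = ln 5 ≈ 1.6094.
t ≈ 1.6094/0.03 ≈ 53.6479.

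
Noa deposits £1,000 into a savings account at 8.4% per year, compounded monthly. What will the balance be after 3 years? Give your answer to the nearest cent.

Periodic rate = 8.4%/12 = 0.007; periods = 12·3 = 36.
A = 1,000·(1 + 0.007)^36 ≈ 1,000·1.285467023 ≈ 1,285.4670.

£1,285.47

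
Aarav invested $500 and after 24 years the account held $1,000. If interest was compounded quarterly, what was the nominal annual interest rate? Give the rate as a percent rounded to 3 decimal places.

2.899%

The 96-period growth factor is 1,000/500 = 2.
r/4 = 2^(1/96) − 1 ≈ 0.00724641, so r ≈ 4·0.00724641 = 2.89856%.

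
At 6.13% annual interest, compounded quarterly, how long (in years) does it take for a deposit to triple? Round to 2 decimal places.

18.06 years

(1 + 0.015325)^(4t) = 3.
4t = ln 3 / ln(1 + 0.015325) ≈ 1.0986/0.0152088 ≈ 72.2355.
t ≈ 18.0589.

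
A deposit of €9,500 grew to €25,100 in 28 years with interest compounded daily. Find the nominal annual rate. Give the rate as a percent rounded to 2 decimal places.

3.47%

The 10220-period growth factor is 25,100/9,500 = 2.64211.
r/365 = 2.64211^(1/10220) − 1 ≈ 0.0000950707, so r ≈ 365·0.0000950707 = 3.47008%.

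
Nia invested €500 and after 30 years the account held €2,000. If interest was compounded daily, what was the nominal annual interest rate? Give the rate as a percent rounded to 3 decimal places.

4.621%

The 10950-period growth factor is 2,000/500 = 4.
r/365 = 4^(1/10950) − 1 ≈ 0.00012661, so r ≈ 365·0.00012661 = 4.62127%.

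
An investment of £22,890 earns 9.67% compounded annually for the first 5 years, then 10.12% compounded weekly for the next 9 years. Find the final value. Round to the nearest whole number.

Phase 1: 22,890·(1 + 0.0967)^5 ≈ 36,314.9132.
Phase 2: 36,314.9132·(1 + 0.1012/52)^468 ≈ 90,210.2771.

£90,210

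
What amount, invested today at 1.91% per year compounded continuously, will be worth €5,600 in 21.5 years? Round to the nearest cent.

€3,714.03

P = A·e^(−rt) = 5,600·e^(−0.41065).
e^(−0.41065) ≈ 0.6632190176, so P ≈ 3,714.0265.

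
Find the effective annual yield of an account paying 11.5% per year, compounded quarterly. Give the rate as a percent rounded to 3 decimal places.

One year is 4 periods at 0.02875 each: (1 + 0.02875)^4 ≈ 1.120055.
EAR = 1.120055 − 1 ≈ 12.00551%.

12.006%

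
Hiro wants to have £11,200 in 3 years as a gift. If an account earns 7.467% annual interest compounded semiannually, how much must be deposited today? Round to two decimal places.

Periodic rate = 7.467%/2 = 0.037335; 6 periods.
P = 11,200/(1 + 0.037335)^6 ≈ 11,200/1.2459889426 ≈ 8,988.8438.

£8,988.84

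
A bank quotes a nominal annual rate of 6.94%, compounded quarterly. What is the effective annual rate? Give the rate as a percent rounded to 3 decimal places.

7.123%

EAR = (1 + 6.94%/4)^4 − 1 = (1 + 0.01735)^4 − 1.
(1 + 0.01735)^4 ≈ 1.071227, so EAR ≈ 7.12271%.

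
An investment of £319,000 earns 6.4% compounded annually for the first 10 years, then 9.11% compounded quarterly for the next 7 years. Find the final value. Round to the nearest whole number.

After 10 years at 6.4%: 319,000 × 1.859586050003 ≈ 593,207.9500.
Then 7 years at 9.11%: 593,207.9500 × 1.878637161815 ≈ 1,114,422.4995.

£1,114,422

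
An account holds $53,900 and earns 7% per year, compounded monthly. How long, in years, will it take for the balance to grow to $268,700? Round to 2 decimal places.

We need (1 + 0.00583333)^(12t) = 4.9852, so 12t = ln 4.9852 / ln 1.005833 ≈ 276.1965.
t ≈ 276.1965/12 = 23.0164 years.

23.02 years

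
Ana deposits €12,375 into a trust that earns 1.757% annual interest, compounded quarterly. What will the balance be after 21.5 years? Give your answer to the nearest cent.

€18,040.26

Periodic rate = 1.757%/4 = 0.0043925; periods = 4·21.5 = 86.
A = 12,375·(1 + 0.0043925)^86 ≈ 12,375·1.4577990191 ≈ 18,040.2629.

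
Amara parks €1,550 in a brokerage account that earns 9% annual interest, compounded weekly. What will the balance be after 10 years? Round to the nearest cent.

€3,809.42

Periodic rate = 9%/52 = 0.00173077; periods = 52·10 = 520.
A = 1,550·(1 + 0.09/52)^520 ≈ 1,550·2.45769041 ≈ 3,809.4201.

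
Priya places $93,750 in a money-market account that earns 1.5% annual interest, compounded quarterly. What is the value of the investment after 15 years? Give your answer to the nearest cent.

Periodic rate = 1.5%/4 = 0.00375; periods = 4·15 = 60.
A = 93,750·(1 + 0.00375)^60 ≈ 93,750·1.25179582052 ≈ 117,355.8582.

$117,355.86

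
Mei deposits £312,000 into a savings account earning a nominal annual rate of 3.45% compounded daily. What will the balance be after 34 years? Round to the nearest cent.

£1,008,226.13

Periodic rate = 3.45%/365 = 0.0000945205; periods = 365·34 = 12410.
A = 312,000·(1 + 0.0345/365)^12410 ≈ 312,000·3.23149399417 ≈ 1,008,226.1262.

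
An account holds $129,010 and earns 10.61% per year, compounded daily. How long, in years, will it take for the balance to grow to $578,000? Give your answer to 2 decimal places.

14.14 years

(1 + 0.000290685)^(365t) = 578,000/129,010 = 4.4803.
365t·ln(1 + 0.000290685) = ln(4.4803); 365t = 1.4997/0.000290643 ≈ 5159.8887.
t ≈ 14.1367 years.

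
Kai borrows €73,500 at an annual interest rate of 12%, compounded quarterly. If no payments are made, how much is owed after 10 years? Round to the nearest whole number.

€239,760

Periodic rate = 12%/4 = 0.03; periods = 4·10 = 40.
A = 73,500·(1 + 0.03)^40 ≈ 73,500·3.262037792 ≈ 239,759.7777.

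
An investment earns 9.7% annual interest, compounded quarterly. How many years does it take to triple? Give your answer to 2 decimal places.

(1 + 0.02425)^(4t) = 3.
4t = ln 3 / ln(1 + 0.02425) ≈ 1.0986/0.0239606 ≈ 45.8507.
t ≈ 11.4627.

11.46 years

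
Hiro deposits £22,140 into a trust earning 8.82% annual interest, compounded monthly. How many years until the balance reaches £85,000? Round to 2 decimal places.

We need (1 + 0.00735)^(12t) = 3.8392, so 12t = ln 3.8392 / ln 1.00735 ≈ 183.7011.
t ≈ 183.7011/12 = 15.3084 years.

15.31 years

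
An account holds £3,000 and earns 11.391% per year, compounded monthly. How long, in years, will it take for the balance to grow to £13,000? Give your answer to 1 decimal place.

12.9 years

We need (1 + 0.0094925)^(12t) = 4.3333, so 12t = ln 4.3333 / ln 1.009492 ≈ 155.2052.
t ≈ 155.2052/12 = 12.9338 years.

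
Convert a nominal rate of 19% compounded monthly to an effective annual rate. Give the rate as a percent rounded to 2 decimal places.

20.75%

One year is 12 periods at 0.0158333 each: (1 + 0.0158333)^12 ≈ 1.207451.
EAR = 1.207451 − 1 ≈ 20.74510%.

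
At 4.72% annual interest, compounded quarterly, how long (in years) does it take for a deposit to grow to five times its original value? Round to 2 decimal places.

(1 + 0.0118)^(4t) = 5.
4t = ln 5 / ln(1 + 0.0118) ≈ 1.6094/0.0117309 ≈ 137.1962.
t ≈ 34.2990.

34.30 years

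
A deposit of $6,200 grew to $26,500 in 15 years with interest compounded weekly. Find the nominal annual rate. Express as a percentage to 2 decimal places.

9.69%

The 780-period growth factor is 26,500/6,200 = 4.27419.
r/52 = 4.27419^(1/780) − 1 ≈ 0.00186404, so r ≈ 52·0.00186404 = 9.69299%.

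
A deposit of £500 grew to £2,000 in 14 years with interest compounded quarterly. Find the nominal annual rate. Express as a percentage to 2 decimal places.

10.03%

(1 + r/4)^56 = 2,000/500 = 4.
1 + r/4 = 4^(1/56) ≈ 1.025064, so r/4 ≈ 0.0250642.
r ≈ 4·0.0250642 = 10.02568%.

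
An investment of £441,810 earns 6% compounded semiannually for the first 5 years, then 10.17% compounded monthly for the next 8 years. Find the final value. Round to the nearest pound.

£1,334,937

After 5 years at 6%: 441,810 × 1.343916379344 ≈ 593,755.6956.
Then 8 years at 10.17%: 593,755.6956 × 2.24829404436 ≈ 1,334,937.3941.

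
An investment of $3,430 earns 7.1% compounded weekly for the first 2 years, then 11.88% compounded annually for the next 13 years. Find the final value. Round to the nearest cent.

$17,009.98

After 2 years at 7.1%: 3,430 × 1.1524650221 ≈ 3,952.9550.
Then 13 years at 11.88%: 3,952.9550 × 4.3031050661 ≈ 17,009.9808.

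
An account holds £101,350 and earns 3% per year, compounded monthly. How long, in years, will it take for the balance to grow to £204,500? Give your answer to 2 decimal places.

23.43 years

We need (1 + 0.0025)^(12t) = 2.0178, so 12t = ln 2.0178 / ln 1.0025 ≈ 281.1461.
t ≈ 281.1461/12 = 23.4288 years.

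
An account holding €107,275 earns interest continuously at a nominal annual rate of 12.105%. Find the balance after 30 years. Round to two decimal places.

A = P·e^(rt) = 107,275·e^(0.12105·30) = 107,275·e^3.6315.
e^3.6315 ≈ 37.76942829025, so A ≈ 4,051,715.4198.

€4,051,715.42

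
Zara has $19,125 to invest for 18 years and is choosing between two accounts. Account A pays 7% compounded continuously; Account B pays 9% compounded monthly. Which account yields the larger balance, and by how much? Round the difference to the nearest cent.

Account B, by $28,634.26

A: e^(0.07·18) = e^1.26 ≈ 3.5254214874, so 19,125 × 3.5254214874 ≈ 67,423.6859.
B: (1 + 0.0075)^216 ≈ 5.0226375554, so 19,125 × 5.0226375554 ≈ 96,057.9432.
Difference ≈ 28,634.2573 in favor of B.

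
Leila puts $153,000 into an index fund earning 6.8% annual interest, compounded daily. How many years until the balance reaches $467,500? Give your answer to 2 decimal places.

We need (1 + 0.000186301)^(365t) = 3.0556, so 365t = ln 3.0556 / ln 1.000186 ≈ 5996.0132.
t ≈ 5996.0132/365 = 16.4274 years.

16.43 years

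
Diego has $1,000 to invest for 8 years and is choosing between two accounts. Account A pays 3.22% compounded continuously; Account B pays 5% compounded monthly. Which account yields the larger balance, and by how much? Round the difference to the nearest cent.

A: e^(0.0322·8) = e^0.2576 ≈ 1.293821187, so 1,000 × 1.293821187 ≈ 1,293.8212.
B: (1 + 0.05/12)^96 ≈ 1.490585468, so 1,000 × 1.490585468 ≈ 1,490.5855.
Difference ≈ 196.7643 in favor of B.

Account B, by $196.76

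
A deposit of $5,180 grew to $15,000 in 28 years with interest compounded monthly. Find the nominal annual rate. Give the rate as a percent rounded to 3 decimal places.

3.803%

The 336-period growth factor is 15,000/5,180 = 2.89575.
r/12 = 2.89575^(1/336) − 1 ≈ 0.00316943, so r ≈ 12·0.00316943 = 3.80332%.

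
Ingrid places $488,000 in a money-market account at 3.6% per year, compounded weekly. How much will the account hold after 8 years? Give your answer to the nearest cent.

$650,808.71

Periodic rate = 3.6%/52 = 0.000692308; periods = 52·8 = 416.
A = 488,000·(1 + 0.036/52)^416 ≈ 488,000·1.33362440674 ≈ 650,808.7105.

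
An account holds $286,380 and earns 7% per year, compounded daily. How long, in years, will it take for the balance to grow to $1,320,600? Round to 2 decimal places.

(1 + 0.000191781)^(365t) = 1,320,600/286,380 = 4.6114.
365t·ln(1 + 0.000191781) = ln(4.6114); 365t = 1.5285/0.000191762 ≈ 7970.9139.
t ≈ 21.8381 years.

21.84 years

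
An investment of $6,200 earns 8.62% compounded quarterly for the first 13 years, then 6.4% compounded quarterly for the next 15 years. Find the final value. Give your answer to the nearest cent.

After 13 years at 8.62%: 6,200 × 3.0304049231 ≈ 18,788.5105.
Then 15 years at 6.4%: 18,788.5105 × 2.591925276 ≈ 48,698.4153.

$48,698.42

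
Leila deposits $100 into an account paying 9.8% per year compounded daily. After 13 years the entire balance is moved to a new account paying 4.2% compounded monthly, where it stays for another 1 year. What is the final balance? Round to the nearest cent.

$372.76

Phase 1: 100·(1 + 0.098/365)^4745 ≈ 357.4513.
Phase 2: 357.4513·(1 + 0.0035)^12 ≈ 372.7567.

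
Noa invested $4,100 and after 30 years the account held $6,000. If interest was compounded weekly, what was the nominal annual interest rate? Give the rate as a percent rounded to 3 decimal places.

1.269%

The 1560-period growth factor is 6,000/4,100 = 1.46341.
r/52 = 1.46341^(1/1560) − 1 ≈ 0.000244115, so r ≈ 52·0.000244115 = 1.26940%.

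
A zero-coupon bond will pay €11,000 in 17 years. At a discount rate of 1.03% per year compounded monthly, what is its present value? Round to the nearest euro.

Growth factor = (1 + 0.0103/12)^204 ≈ 1.1912758741.
P = 11,000/1.1912758741 ≈ 9,233.7973.

€9,234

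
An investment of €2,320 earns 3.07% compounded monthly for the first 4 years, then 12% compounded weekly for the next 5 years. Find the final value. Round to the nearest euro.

€4,776

Phase 1: 2,320·(1 + 0.0307/12)^48 ≈ 2,622.7159.
Phase 2: 2,622.7159·(1 + 0.12/52)^260 ≈ 4,775.5976.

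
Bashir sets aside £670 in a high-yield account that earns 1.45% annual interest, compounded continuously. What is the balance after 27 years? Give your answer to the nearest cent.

A = P·e^(rt) = 670·e^(0.0145·27) = 670·e^0.3915.
e^0.3915 ≈ 1.47919793, so A ≈ 991.0626.

£991.06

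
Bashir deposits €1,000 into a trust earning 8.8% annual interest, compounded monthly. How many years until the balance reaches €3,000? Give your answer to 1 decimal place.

We need (1 + 0.00733333)^(12t) = 3, so 12t = ln 3 / ln 1.007333 ≈ 150.3594.
t ≈ 150.3594/12 = 12.5300 years.

12.5 years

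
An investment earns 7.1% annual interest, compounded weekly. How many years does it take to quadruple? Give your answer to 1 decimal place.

(1 + 0.00136538)^(52t) = 4.
52t = ln 4 / ln(1 + 0.00136538) ≈ 1.3863/0.00136445 ≈ 1016.0072.
t ≈ 19.5386.

19.5 years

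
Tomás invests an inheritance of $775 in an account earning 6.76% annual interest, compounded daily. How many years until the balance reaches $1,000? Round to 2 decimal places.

(1 + 0.000185205)^(365t) = 1,000/775 = 1.2903.
365t·ln(1 + 0.000185205) = ln(1.2903); 365t = 0.25489/0.000185188 ≈ 1376.3948.
t ≈ 3.7709 years.

3.77 years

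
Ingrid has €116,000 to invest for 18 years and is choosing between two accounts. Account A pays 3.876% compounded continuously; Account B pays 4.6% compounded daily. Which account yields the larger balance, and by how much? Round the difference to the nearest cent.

Account B, by €32,425.60

A: e^(0.03876·18) = e^0.69768 ≈ 2.00908621641, so 116,000 × 2.00908621641 ≈ 233,054.0011.
B: (1 + 0.046/365)^6570 ≈ 2.28861728389, so 116,000 × 2.28861728389 ≈ 265,479.6049.
Difference ≈ 32,425.6038 in favor of B.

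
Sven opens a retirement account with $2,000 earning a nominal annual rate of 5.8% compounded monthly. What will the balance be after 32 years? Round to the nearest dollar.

$12,739

Growth factor = (1 + 0.058/12)^384 ≈ 6.3695515527.
A ≈ 2,000 × 6.3695515527 ≈ 12,739.1031.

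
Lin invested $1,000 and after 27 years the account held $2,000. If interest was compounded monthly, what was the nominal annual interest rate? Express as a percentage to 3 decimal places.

(1 + r/12)^324 = 2,000/1,000 = 2.
1 + r/12 = 2^(1/324) ≈ 1.002142, so r/12 ≈ 0.00214163.
r ≈ 12·0.00214163 = 2.56996%.

2.570%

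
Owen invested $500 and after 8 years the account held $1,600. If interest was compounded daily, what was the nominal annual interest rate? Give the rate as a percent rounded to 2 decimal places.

14.54%

(1 + r/365)^2920 = 1,600/500 = 3.2.
1 + r/365 = 3.2^(1/2920) ≈ 1.000398, so r/365 ≈ 0.000398419.
r ≈ 365·0.000398419 = 14.54228%.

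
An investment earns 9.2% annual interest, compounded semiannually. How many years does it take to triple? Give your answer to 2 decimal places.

(1 + 0.046)^(2t) = 3.
2t = ln 3 / ln(1 + 0.046) ≈ 1.0986/0.0449734 ≈ 24.4281.
t ≈ 12.2140.

12.21 years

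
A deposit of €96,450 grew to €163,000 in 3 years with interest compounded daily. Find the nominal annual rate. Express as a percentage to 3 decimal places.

The 1095-period growth factor is 163,000/96,450 = 1.68999.
r/365 = 1.68999^(1/1095) − 1 ≈ 0.000479316, so r ≈ 365·0.000479316 = 17.49504%.

17.495%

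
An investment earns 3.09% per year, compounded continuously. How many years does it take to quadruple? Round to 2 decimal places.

e^(0.0309t) = 4, so 0.0309t = ln 4 ≈ 1.3863.
t ≈ 1.3863/0.0309 ≈ 44.8639.

44.86 years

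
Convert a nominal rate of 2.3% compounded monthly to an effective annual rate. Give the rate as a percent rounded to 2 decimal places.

One year is 12 periods at 0.00191667 each: (1 + 0.00191667)^12 ≈ 1.023244.
EAR = 1.023244 − 1 ≈ 2.32440%.

2.32%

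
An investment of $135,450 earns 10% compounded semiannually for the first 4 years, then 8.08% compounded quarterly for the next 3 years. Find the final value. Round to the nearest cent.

$254,400.07

After 4 years at 10%: 135,450 × 1.47745544379 ≈ 200,121.3399.
Then 3 years at 8.08%: 200,121.3399 × 1.27122911315 ≈ 254,400.0734.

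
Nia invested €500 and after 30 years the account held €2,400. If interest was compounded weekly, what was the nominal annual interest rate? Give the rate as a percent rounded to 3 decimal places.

5.231%

The 1560-period growth factor is 2,400/500 = 4.8.
r/52 = 4.8^(1/1560) − 1 ≈ 0.00100603, so r ≈ 52·0.00100603 = 5.23135%.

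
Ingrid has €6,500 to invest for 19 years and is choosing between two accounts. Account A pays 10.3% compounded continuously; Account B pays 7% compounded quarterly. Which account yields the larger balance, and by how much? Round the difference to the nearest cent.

Account A, by €21,711.71

A: e^(0.103·19) = e^1.957 ≈ 7.078060999, so 6,500 × 7.078060999 ≈ 46,007.3965.
B: (1 + 0.0175)^76 ≈ 3.7377974223, so 6,500 × 3.7377974223 ≈ 24,295.6832.
Difference ≈ 21,711.7132 in favor of A.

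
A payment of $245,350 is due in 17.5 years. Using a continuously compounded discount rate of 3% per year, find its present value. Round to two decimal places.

$145,138.11

P = A·e^(−rt) = 245,350·e^(−0.525).
e^(−0.525) ≈ 0.591555364367, so P ≈ 145,138.1086.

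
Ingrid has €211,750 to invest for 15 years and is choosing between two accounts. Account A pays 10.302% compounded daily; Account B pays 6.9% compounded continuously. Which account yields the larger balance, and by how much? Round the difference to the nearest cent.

Account A, by €396,660.61

Account A growth factor: (1 + 0.10302/365)^5475 ≈ 4.68835588397; balance ≈ 992,759.3584.
Account B growth factor: e^(0.069·15) = e^1.035 ≈ 2.81510623562; balance ≈ 596,098.7454.
Account A is larger by 396,660.6130.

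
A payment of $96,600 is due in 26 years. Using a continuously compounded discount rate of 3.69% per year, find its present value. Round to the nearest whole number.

$37,010

P = A·e^(−rt) = 96,600·e^(−0.9594).
e^(−0.9594) ≈ 0.38312269064, so P ≈ 37,009.6519.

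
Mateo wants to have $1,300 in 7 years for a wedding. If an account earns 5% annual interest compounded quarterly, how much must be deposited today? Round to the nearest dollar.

$918

Growth factor = (1 + 0.0125)^28 ≈ 1.415992304.
P = 1,300/1.415992304 ≈ 918.0841.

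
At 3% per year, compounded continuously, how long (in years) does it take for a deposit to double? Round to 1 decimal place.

23.1 years

e^(0.03t) = 2, so 0.03t = ln 2 ≈ 0.69315.
t ≈ 0.69315/0.03 ≈ 23.1049.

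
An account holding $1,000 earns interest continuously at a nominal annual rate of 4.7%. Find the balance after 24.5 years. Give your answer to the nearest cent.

A = P·e^(rt) = 1,000·e^(0.047·24.5) = 1,000·e^1.1515.
e^1.1515 ≈ 3.162933754, so A ≈ 3,162.9338.

$3,162.93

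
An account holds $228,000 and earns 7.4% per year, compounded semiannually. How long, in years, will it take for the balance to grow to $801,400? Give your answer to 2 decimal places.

We need (1 + 0.037)^(2t) = 3.5149, so 2t = ln 3.5149 / ln 1.037 ≈ 34.5981.
t ≈ 34.5981/2 = 17.2990 years.

17.30 years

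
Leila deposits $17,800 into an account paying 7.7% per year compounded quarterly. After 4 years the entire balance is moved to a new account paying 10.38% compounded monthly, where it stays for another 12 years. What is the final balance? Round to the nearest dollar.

$83,472

After 4 years at 7.7%: 17,800 × 1.356724045 ≈ 24,149.6880.
Then 12 years at 10.38%: 24,149.6880 × 3.4564555142 ≈ 83,472.3223.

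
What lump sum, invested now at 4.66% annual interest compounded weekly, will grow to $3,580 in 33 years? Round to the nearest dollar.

$770

Growth factor = (1 + 0.0466/52)^1716 ≈ 4.651135385.
P = 3,580/4.651135385 ≈ 769.7045.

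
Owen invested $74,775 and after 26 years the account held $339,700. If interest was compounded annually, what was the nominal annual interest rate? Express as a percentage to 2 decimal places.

(1 + r)^26 = 339,700/74,775 = 4.54296.
1 + r = 4.54296^(1/26) ≈ 1.059942, so r ≈ 0.0599424.
r ≈ 5.99424%.

5.99%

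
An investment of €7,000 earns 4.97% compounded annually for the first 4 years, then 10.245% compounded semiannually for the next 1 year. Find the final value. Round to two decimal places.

€9,391.83

Phase 1: 7,000·(1 + 0.0497)^4 ≈ 8,498.8239.
Phase 2: 8,498.8239·(1 + 0.051225)^2 ≈ 9,391.8293.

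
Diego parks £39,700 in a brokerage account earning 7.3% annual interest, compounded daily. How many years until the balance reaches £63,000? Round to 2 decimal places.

6.33 years

(1 + 0.0002)^(365t) = 63,000/39,700 = 1.5869.
365t·ln(1 + 0.0002) = ln(1.5869); 365t = 0.46178/0.00019998 ≈ 2309.1486.
t ≈ 6.3264 years.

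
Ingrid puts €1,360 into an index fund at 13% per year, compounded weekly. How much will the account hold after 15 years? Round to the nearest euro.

€9,536

Periodic rate = 13%/52 = 0.0025; periods = 52·15 = 780.
A = 1,360·(1 + 0.0025)^780 ≈ 1,360·7.011604449 ≈ 9,535.7821.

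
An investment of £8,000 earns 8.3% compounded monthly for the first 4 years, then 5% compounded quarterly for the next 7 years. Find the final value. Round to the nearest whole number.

£15,770

Phase 1: 8,000·(1 + 0.083/12)^48 ≈ 11,137.2867.
Phase 2: 11,137.2867·(1 + 0.0125)^28 ≈ 15,770.3123.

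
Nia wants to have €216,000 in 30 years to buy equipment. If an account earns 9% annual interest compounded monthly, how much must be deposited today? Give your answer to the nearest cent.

Periodic rate = 9%/12 = 0.0075; 360 periods.
P = 216,000/(1 + 0.0075)^360 ≈ 216,000/14.730576123 ≈ 14,663.3776.

€14,663.38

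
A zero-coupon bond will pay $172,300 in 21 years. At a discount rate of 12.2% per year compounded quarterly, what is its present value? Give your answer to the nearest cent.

$13,811.91

Growth factor = (1 + 0.0305)^84 ≈ 12.4747449091.
P = 172,300/12.4747449091 ≈ 13,811.9057.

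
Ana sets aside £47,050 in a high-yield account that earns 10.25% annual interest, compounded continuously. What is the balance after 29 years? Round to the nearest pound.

£919,390

A = P·e^(rt) = 47,050·e^(0.1025·29) = 47,050·e^2.9725.
e^2.9725 ≈ 19.5407103581, so A ≈ 919,390.4223.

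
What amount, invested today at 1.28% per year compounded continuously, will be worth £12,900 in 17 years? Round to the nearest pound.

£10,377

P = A·e^(−rt) = 12,900·e^(−0.2176).
e^(−0.2176) ≈ 0.80444715618, so P ≈ 10,377.3683.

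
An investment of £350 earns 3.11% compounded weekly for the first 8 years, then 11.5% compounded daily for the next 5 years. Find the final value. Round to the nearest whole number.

After 8 years at 3.11%: 350 × 1.28239013 ≈ 448.8365.
Then 5 years at 11.5%: 448.8365 × 1.77696959 ≈ 797.5689.

£798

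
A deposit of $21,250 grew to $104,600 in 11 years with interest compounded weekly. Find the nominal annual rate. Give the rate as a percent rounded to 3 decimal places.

14.509%

The 572-period growth factor is 104,600/21,250 = 4.92235.
r/52 = 4.92235^(1/572) − 1 ≈ 0.00279023, so r ≈ 52·0.00279023 = 14.50917%.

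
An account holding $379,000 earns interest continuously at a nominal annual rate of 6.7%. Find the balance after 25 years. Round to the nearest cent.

A = P·e^(rt) = 379,000·e^(0.067·25) = 379,000·e^1.675.
e^1.675 ≈ 5.338795149073, so A ≈ 2,023,403.3615.

$2,023,403.36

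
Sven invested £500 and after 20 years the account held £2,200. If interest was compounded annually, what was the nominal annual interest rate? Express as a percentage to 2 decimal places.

7.69%

(1 + r)^20 = 2,200/500 = 4.4.
1 + r = 4.4^(1/20) ≈ 1.076893, so r ≈ 0.0768932.
r ≈ 7.68932%.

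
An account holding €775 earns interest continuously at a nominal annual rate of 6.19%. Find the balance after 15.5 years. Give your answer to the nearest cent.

A = P·e^(rt) = 775·e^(0.0619·15.5) = 775·e^0.95945.
e^0.95945 ≈ 2.610260435, so A ≈ 2,022.9518.

€2,022.95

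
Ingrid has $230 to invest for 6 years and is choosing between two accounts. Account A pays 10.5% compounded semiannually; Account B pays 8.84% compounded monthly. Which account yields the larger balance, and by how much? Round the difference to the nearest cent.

A: (1 + 0.0525)^12 ≈ 1.84784379, so 230 × 1.84784379 ≈ 425.0041.
B: (1 + 0.0884/12)^72 ≈ 1.69631101, so 230 × 1.69631101 ≈ 390.1515.
Difference ≈ 34.8525 in favor of A.

Account A, by $34.85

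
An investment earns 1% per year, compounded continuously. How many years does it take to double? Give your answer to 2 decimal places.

69.31 years

e^(0.01t) = 2, so 0.01t = ln 2 ≈ 0.69315.
t ≈ 0.69315/0.01 ≈ 69.3147.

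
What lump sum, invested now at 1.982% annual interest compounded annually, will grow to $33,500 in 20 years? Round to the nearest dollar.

$22,624

Growth factor = (1 + 0.01982)^20 ≈ 1.4807116587.
P = 33,500/1.4807116587 ≈ 22,624.2563.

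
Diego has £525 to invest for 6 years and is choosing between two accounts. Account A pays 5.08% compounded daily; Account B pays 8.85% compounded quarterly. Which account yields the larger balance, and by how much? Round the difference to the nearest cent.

A: (1 + 0.0508/365)^2190 ≈ 1.35632494, so 525 × 1.35632494 ≈ 712.0706.
B: (1 + 0.022125)^24 ≈ 1.69081565, so 525 × 1.69081565 ≈ 887.6782.
Difference ≈ 175.6076 in favor of B.

Account B, by £175.61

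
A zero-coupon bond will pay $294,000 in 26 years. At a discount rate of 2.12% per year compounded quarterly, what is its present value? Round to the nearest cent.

Periodic rate = 2.12%/4 = 0.0053; 104 periods.
P = 294,000/(1 + 0.0053)^104 ≈ 294,000/1.73281016009 ≈ 169,666.5952.

$169,666.60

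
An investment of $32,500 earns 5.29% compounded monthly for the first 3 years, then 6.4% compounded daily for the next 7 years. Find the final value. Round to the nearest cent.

$59,593.83

After 3 years at 5.29%: 32,500 × 1.1715776079 ≈ 38,076.2723.
Then 7 years at 6.4%: 38,076.2723 × 1.565117229 ≈ 59,593.8297.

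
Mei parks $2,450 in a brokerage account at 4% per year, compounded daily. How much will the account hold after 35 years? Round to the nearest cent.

$9,934.48

Growth factor = (1 + 0.04/365)^12775 ≈ 4.054888918.
A ≈ 2,450 × 4.054888918 ≈ 9,934.4778.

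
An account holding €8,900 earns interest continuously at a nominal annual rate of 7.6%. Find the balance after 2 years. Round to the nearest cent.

A = P·e^(rt) = 8,900·e^(0.076·2) = 8,900·e^0.152.
e^0.152 ≈ 1.1641602364, so A ≈ 10,361.0261.

€10,361.03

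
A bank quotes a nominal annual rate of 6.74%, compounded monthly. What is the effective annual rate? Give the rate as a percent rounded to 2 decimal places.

6.95%

EAR = (1 + 6.74%/12)^12 − 1 = (1 + 0.00561667)^12 − 1.
(1 + 0.00561667)^12 ≈ 1.069522, so EAR ≈ 6.95216%.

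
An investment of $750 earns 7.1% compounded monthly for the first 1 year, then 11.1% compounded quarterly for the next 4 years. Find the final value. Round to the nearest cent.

$1,247.40

After 1 years at 7.1%: 750 × 1.073356638 ≈ 805.0175.
Then 4 years at 11.1%: 805.0175 × 1.549529209 ≈ 1,247.3981.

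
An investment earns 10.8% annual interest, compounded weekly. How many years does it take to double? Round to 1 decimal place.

(1 + 0.00207692)^(52t) = 2.
52t = ln 2 / ln(1 + 0.00207692) ≈ 0.69315/0.00207477 ≈ 334.0840.
t ≈ 6.4247.

6.4 years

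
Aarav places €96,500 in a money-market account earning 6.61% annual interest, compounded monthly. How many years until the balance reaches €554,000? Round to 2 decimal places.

We need (1 + 0.00550833)^(12t) = 5.7409, so 12t = ln 5.7409 / ln 1.005508 ≈ 318.1417.
t ≈ 318.1417/12 = 26.5118 years.

26.51 years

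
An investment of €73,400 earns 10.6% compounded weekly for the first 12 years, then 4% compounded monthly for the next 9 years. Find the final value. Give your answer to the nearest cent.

After 12 years at 10.6%: 73,400 × 3.5633649091 ≈ 261,550.9843.
Then 9 years at 4%: 261,550.9843 × 1.43247158006 ≈ 374,664.3518.

€374,664.35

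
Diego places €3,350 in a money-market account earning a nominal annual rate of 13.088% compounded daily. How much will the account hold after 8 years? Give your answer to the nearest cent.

€9,543.05

Growth factor = (1 + 0.13088/365)^2920 ≈ 2.848670299.
A ≈ 3,350 × 2.848670299 ≈ 9,543.0455.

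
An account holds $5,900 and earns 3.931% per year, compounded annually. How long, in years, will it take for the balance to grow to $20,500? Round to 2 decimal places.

We need (1 + 0.03931)^t = 3.4746, so t = ln 3.4746 / ln 1.03931 ≈ 32.3021.

32.30 years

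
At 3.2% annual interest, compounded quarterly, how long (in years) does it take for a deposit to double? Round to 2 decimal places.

21.75 years

(1 + 0.008)^(4t) = 2.
4t = ln 2 / ln(1 + 0.008) ≈ 0.69315/0.00796817 ≈ 86.9895.
t ≈ 21.7474.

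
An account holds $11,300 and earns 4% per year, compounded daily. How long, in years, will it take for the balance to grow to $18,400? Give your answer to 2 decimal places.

(1 + 0.000109589)^(365t) = 18,400/11,300 = 1.6283.
365t·ln(1 + 0.000109589) = ln(1.6283); 365t = 0.48755/0.000109583 ≈ 4449.1187.
t ≈ 12.1894 years.

12.19 years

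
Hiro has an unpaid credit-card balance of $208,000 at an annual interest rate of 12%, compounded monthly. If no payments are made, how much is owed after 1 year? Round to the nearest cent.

$234,379.61

Periodic rate = 12%/12 = 0.01; periods = 12·1 = 12.
A = 208,000·(1 + 0.01)^12 ≈ 208,000·1.12682503013 ≈ 234,379.6063.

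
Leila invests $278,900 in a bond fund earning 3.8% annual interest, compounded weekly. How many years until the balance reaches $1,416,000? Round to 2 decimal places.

42.77 years

We need (1 + 0.000730769)^(52t) = 5.0771, so 52t = ln 5.0771 / ln 1.000731 ≈ 2224.1379.
t ≈ 2224.1379/52 = 42.7719 years.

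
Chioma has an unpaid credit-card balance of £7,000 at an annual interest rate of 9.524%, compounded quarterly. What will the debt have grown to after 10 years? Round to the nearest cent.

£17,942.08

Periodic rate = 9.524%/4 = 0.02381; periods = 4·10 = 40.
A = 7,000·(1 + 0.02381)^40 ≈ 7,000·2.5631539222 ≈ 17,942.0775.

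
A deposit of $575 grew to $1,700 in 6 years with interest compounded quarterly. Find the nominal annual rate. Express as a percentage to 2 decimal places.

The 24-period growth factor is 1,700/575 = 2.95652.
r/4 = 2.95652^(1/24) − 1 ≈ 0.0462028, so r ≈ 4·0.0462028 = 18.48112%.

18.48%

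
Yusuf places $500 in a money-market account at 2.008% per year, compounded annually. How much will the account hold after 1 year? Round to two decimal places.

Growth factor = (1 + 0.02008)^1 ≈ 1.02008.
A ≈ 500 × 1.02008 ≈ 510.0400.

$510.04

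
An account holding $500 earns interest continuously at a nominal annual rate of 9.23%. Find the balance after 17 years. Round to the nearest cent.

A = P·e^(rt) = 500·e^(0.0923·17) = 500·e^1.5691.
e^1.5691 ≈ 4.802324157, so A ≈ 2,401.1621.

$2,401.16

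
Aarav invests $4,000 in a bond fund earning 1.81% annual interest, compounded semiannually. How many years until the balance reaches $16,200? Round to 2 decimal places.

77.63 years

We need (1 + 0.00905)^(2t) = 4.05, so 2t = ln 4.05 / ln 1.00905 ≈ 155.2527.
t ≈ 155.2527/2 = 77.6263 years.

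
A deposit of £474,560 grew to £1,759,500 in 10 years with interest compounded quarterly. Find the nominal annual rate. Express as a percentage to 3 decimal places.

(1 + r/4)^40 = 1,759,500/474,560 = 3.70764.
1 + r/4 = 3.70764^(1/40) ≈ 1.033302, so r/4 ≈ 0.0333024.
r ≈ 4·0.0333024 = 13.32097%.

13.321%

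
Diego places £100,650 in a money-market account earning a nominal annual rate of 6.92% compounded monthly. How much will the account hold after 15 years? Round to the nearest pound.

Periodic rate = 6.92%/12 = 0.00576667; periods = 12·15 = 180.
A = 100,650·(1 + 0.0692/12)^180 ≈ 100,650·2.81515847464 ≈ 283,345.7005.

£283,346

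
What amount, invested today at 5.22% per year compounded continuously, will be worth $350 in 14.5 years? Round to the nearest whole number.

P = A·e^(−rt) = 350·e^(−0.7569).
e^(−0.7569) ≈ 0.469118442, so P ≈ 164.1915.

$164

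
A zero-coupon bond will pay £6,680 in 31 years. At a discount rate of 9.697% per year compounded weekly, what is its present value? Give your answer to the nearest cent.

£331.49

Periodic rate = 9.697%/52 = 0.00186481; 1612 periods.
P = 6,680/(1 + 0.09697/52)^1612 ≈ 6,680/20.15133639 ≈ 331.4917.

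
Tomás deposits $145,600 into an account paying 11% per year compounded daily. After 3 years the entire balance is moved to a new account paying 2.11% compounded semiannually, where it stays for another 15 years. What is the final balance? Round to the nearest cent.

After 3 years at 11%: 145,600 × 1.39089897676 ≈ 202,514.8910.
Then 15 years at 2.11%: 202,514.8910 × 1.3700429816 ≈ 277,454.1051.

$277,454.11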